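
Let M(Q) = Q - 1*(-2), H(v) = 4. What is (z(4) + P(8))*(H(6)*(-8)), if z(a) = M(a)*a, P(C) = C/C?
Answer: -800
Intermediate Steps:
P(C) = 1
M(Q) = 2 + Q (M(Q) = Q + 2 = 2 + Q)
z(a) = a*(2 + a) (z(a) = (2 + a)*a = a*(2 + a))
(z(4) + P(8))*(H(6)*(-8)) = (4*(2 + 4) + 1)*(4*(-8)) = (4*6 + 1)*(-32) = (24 + 1)*(-32) = 25*(-32) = -800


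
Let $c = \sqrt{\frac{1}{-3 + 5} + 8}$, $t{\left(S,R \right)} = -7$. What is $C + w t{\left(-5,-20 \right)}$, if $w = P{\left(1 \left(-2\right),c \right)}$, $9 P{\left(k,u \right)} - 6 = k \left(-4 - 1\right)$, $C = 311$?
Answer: $\frac{2687}{9} \approx 298.56$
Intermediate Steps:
$c = \frac{\sqrt{34}}{2}$ ($c = \sqrt{\frac{1}{2} + 8} = \sqrt{\frac{17}{2}} = \frac{\sqrt{34}}{2} \approx 2.9155$)
$P{\left(k,u \right)} = \frac{2}{3} - \frac{5 k}{9}$ ($P{\left(k,u \right)} = \frac{2}{3} + \frac{k \left(-4 - 1\right)}{9} = \frac{2}{3} + \frac{k \left(-5\right)}{9} = \frac{2}{3} + \frac{\left(-5\right) k}{9} = \frac{2}{3} - \frac{5 k}{9}$)
$w = \frac{16}{9}$ ($w = \frac{2}{3} - \frac{5 \cdot 1 \left(-2\right)}{9} = \frac{2}{3} - - \frac{10}{9} = \frac{2}{3} + \frac{10}{9} = \frac{16}{9} \approx 1.7778$)
$C + w t{\left(-5,-20 \right)} = 311 + \frac{16}{9} \left(-7\right) = 311 - \frac{112}{9} = \frac{2687}{9}$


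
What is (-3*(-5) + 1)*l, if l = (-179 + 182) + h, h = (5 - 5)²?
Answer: 48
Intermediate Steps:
h = 0 (h = 0² = 0)
l = 3 (l = (-179 + 182) + 0 = 3 + 0 = 3)
(-3*(-5) + 1)*l = (-3*(-5) + 1)*3 = (15 + 1)*3 = 16*3 = 48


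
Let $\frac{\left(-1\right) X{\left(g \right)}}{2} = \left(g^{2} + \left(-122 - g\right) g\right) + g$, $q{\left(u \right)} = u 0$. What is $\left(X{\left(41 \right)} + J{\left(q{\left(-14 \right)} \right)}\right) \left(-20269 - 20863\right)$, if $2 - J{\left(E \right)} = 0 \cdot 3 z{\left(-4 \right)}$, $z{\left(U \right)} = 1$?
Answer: $-408193968$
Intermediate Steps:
$q{\left(u \right)} = 0$
$X{\left(g \right)} = - 2 g - 2 g^{2} - 2 g \left(-122 - g\right)$ ($X{\left(g \right)} = - 2 \left(\left(g^{2} + \left(-122 - g\right) g\right) + g\right) = - 2 \left(\left(g^{2} + g \left(-122 - g\right)\right) + g\right) = - 2 \left(g + g^{2} + g \left(-122 - g\right)\right) = - 2 g - 2 g^{2} - 2 g \left(-122 - g\right)$)
$J{\left(E \right)} = 2$ ($J{\left(E \right)} = 2 - 0 \cdot 3 \cdot 1 = 2 - 0 \cdot 1 = 2 - 0 = 2 + 0 = 2$)
$\left(X{\left(41 \right)} + J{\left(q{\left(-14 \right)} \right)}\right) \left(-20269 - 20863\right) = \left(242 \cdot 41 + 2\right) \left(-20269 - 20863\right) = \left(9922 + 2\right) \left(-41132\right) = 9924 \left(-41132\right) = -408193968$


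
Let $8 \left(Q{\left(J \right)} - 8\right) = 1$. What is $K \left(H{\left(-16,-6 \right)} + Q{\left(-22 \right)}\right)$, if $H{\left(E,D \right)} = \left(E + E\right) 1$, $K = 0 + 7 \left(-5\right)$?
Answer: $\frac{6685}{8} \approx 835.63$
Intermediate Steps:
$K = -35$ ($K = 0 - 35 = -35$)
$Q{\left(J \right)} = \frac{65}{8}$ ($Q{\left(J \right)} = 8 + \frac{1}{8} \cdot 1 = 8 + \frac{1}{8} = \frac{65}{8}$)
$H{\left(E,D \right)} = 2 E$ ($H{\left(E,D \right)} = 2 E 1 = 2 E$)
$K \left(H{\left(-16,-6 \right)} + Q{\left(-22 \right)}\right) = - 35 \left(2 \left(-16\right) + \frac{65}{8}\right) = - 35 \left(-32 + \frac{65}{8}\right) = \left(-35\right) \left(- \frac{191}{8}\right) = \frac{6685}{8}$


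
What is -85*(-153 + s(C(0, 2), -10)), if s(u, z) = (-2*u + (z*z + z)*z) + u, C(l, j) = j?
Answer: 89675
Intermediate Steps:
s(u, z) = -u + z*(z + z²) (s(u, z) = (-2*u + (z² + z)*z) + u = (-2*u + (z + z²)*z) + u = (-2*u + z*(z + z²)) + u = -u + z*(z + z²))
-85*(-153 + s(C(0, 2), -10)) = -85*(-153 + ((-10)² + (-10)³ - 1*2)) = -85*(-153 + (100 - 1000 - 2)) = -85*(-153 - 902) = -85*(-1055) = 89675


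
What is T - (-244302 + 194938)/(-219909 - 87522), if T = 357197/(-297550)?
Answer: -124501689107/91476094050 ≈ -1.3610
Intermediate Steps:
T = -357197/297550 (T = 357197*(-1/297550) = -357197/297550 ≈ -1.2005)
T - (-244302 + 194938)/(-219909 - 87522) = -357197/297550 - (-244302 + 194938)/(-219909 - 87522) = -357197/297550 - (-49364)/(-307431) = -357197/297550 - (-49364)*(-1)/307431 = -357197/297550 - 1*49364/307431 = -357197/297550 - 49364/307431 = -124501689107/91476094050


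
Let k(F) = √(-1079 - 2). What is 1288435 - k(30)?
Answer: 1288435 - I*√1081 ≈ 1.2884e+6 - 32.879*I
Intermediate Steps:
k(F) = I*√1081 (k(F) = √(-1081) = I*√1081)
1288435 - k(30) = 1288435 - I*√1081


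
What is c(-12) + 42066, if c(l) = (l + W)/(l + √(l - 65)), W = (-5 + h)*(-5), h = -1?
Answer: 9296370/221 - 18*I*√77/221 ≈ 42065.0 - 0.7147*I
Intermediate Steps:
W = 30 (W = (-5 - 1)*(-5) = -6*(-5) = 30)
c(l) = (30 + l)/(l + √(-65 + l)) (c(l) = (l + 30)/(l + √(l - 65)) = (30 + l)/(l + √(-65 + l)))
c(-12) + 42066 = (30 - 12)/(-12 + √(-65 - 12)) + 42066 = 18/(-12 + √(-77)) + 42066 = 18/(-12 + I*√77) + 42066 = 42066 + 18/(-12 + I*√77)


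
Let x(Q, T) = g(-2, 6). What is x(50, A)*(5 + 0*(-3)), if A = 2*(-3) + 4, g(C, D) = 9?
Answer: 45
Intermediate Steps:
A = -2 (A = -6 + 4 = -2)
x(Q, T) = 9
x(50, A)*(5 + 0*(-3)) = 9*(5 + 0*(-3)) = 9*(5 + 0) = 9*5 = 45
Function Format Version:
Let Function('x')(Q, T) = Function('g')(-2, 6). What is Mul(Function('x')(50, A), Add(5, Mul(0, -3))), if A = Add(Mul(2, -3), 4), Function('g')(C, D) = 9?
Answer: 45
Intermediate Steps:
A = -2 (A = Add(-6, 4) = -2)
Function('x')(Q, T) = 9
Mul(Function('x')(50, A), Add(5, Mul(0, -3))) = Mul(9, Add(5, Mul(0, -3))) = Mul(9, Add(5, 0)) = Mul(9, 5) = 45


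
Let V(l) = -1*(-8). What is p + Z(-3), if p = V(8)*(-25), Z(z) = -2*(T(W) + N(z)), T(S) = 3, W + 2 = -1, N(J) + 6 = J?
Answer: -188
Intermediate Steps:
N(J) = -6 + J
V(l) = 8
W = -3 (W = -2 - 1 = -3)
Z(z) = 6 - 2*z (Z(z) = -2*(3 + (-6 + z)) = -2*(-3 + z) = 6 - 2*z)
p = -200 (p = 8*(-25) = -200)
p + Z(-3) = -200 + (6 - 2*(-3)) = -200 + (6 + 6) = -200 + 12 = -188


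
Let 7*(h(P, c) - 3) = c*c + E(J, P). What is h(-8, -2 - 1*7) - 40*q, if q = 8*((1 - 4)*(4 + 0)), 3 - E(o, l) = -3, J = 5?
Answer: 26988/7 ≈ 3855.4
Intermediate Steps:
E(o, l) = 6 (E(o, l) = 3 - 1*(-3) = 3 + 3 = 6)
h(P, c) = 27/7 + c²/7 (h(P, c) = 3 + (c*c + 6)/7 = 3 + (c² + 6)/7 = 3 + (6 + c²)/7 = 3 + (6/7 + c²/7) = 27/7 + c²/7)
q = -96 (q = 8*(-3*4) = 8*(-12) = -96)
h(-8, -2 - 1*7) - 40*q = (27/7 + (-2 - 1*7)²/7) - 40*(-96) = (27/7 + (-2 - 7)²/7) + 3840 = (27/7 + (⅐)*(-9)²) + 3840 = (27/7 + (⅐)*81) + 3840 = (27/7 + 81/7) + 3840 = 108/7 + 3840 = 26988/7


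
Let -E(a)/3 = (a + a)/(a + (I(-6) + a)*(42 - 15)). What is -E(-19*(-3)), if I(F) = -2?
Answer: 57/257 ≈ 0.22179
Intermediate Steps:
E(a) = -6*a/(-54 + 28*a) (E(a) = -3*(a + a)/(a + (-2 + a)*(42 - 15)) = -3*2*a/(a + (-2 + a)*27) = -3*2*a/(a + (-54 + 27*a)) = -3*2*a/(-54 + 28*a) = -6*a/(-54 + 28*a))
-E(-19*(-3)) = -(-3)*(-19*(-3))/(-27 + 14*(-19*(-3))) = -(-3)*57/(-27 + 14*57) = -(-3)*57/(-27 + 798) = -(-3)*57/771 = -1*(-57/257) = 57/257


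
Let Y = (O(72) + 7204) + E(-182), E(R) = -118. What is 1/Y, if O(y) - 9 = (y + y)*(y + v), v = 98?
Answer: 1/31575 ≈ 3.1671e-5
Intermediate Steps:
O(y) = 9 + 2*y*(98 + y) (O(y) = 9 + (y + y)*(y + 98) = 9 + (2*y)*(98 + y) = 9 + 2*y*(98 + y))
Y = 31575 (Y = ((9 + 2*72² + 196*72) + 7204) - 118 = ((9 + 2*5184 + 14112) + 7204) - 118 = ((9 + 10368 + 14112) + 7204) - 118 = (24489 + 7204) - 118 = 31693 - 118 = 31575)
1/Y = 1/31575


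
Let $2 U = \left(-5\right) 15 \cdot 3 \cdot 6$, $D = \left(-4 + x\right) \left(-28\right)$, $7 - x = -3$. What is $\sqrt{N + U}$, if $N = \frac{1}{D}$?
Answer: $\frac{i \sqrt{4762842}}{84} \approx 25.981 i$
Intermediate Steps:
$x = 10$ ($x = 7 - -3 = 7 + 3 = 10$)
$D = -168$ ($D = \left(-4 + 10\right) \left(-28\right) = 6 \left(-28\right) = -168$)
$U = -675$ ($U = \frac{\left(-5\right) 15 \cdot 3 \cdot 6}{2} = \frac{\left(-75\right) 18}{2} = \frac{1}{2} \left(-1350\right) = -675$)
$N = - \frac{1}{168}$ ($N = \frac{1}{-168} = - \frac{1}{168} \approx -0.0059524$)
$\sqrt{N + U} = \sqrt{- \frac{1}{168} - 675} = \sqrt{- \frac{113401}{168}} = \frac{i \sqrt{4762842}}{84}$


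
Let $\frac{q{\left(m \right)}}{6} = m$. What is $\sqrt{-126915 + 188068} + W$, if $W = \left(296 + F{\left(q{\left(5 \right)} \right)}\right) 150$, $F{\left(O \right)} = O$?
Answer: $48900 + \sqrt{61153} \approx 49147.0$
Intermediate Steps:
$q{\left(m \right)} = 6 m$
$W = 48900$ ($W = \left(296 + 6 \cdot 5\right) 150 = \left(296 + 30\right) 150 = 326 \cdot 150 = 48900$)
$\sqrt{-126915 + 188068} + W = \sqrt{-126915 + 188068} + 48900 = \sqrt{61153} + 48900 = 48900 + \sqrt{61153}$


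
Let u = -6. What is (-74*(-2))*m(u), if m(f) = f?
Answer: -888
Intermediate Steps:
(-74*(-2))*m(u) = -74*(-2)*(-6) = 148*(-6) = -888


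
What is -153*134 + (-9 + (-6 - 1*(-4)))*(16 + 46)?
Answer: -21184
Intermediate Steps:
-153*134 + (-9 + (-6 - 1*(-4)))*(16 + 46) = -20502 + (-9 + (-6 + 4))*62 = -20502 + (-9 - 2)*62 = -20502 - 11*62 = -20502 - 682 = -21184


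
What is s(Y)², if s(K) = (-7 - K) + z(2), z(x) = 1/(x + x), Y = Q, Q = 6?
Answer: 2601/16 ≈ 162.56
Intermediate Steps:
Y = 6
z(x) = 1/(2*x)
s(K) = -27/4 - K (s(K) = (-7 - K) + (½)/2 = (-7 - K) + (½)*(½) = (-7 - K) + ¼ = -27/4 - K)
s(Y)² = (-27/4 - 1*6)² = (-27/4 - 6)² = (-51/4)² = 2601/16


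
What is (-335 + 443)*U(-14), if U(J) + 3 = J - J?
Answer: -324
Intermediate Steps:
U(J) = -3 (U(J) = -3 + (J - J) = -3 + 0 = -3)
(-335 + 443)*U(-14) = (-335 + 443)*(-3) = 108*(-3) = -324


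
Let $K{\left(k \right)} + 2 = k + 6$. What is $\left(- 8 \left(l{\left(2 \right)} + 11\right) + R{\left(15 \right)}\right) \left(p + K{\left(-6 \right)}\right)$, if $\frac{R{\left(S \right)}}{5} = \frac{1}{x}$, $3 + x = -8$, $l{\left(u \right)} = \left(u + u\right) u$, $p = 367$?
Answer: $- \frac{612105}{11} \approx -55646.0$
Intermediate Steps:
$l{\left(u \right)} = 2 u^{2}$ ($l{\left(u \right)} = 2 u u = 2 u^{2}$)
$K{\left(k \right)} = 4 + k$ ($K{\left(k \right)} = -2 + \left(k + 6\right) = -2 + \left(6 + k\right) = 4 + k$)
$x = -11$ ($x = -3 - 8 = -11$)
$R{\left(S \right)} = - \frac{5}{11}$ ($R{\left(S \right)} = \frac{5}{-11} = 5 \left(- \frac{1}{11}\right) = - \frac{5}{11}$)
$\left(- 8 \left(l{\left(2 \right)} + 11\right) + R{\left(15 \right)}\right) \left(p + K{\left(-6 \right)}\right) = \left(- 8 \left(2 \cdot 2^{2} + 11\right) - \frac{5}{11}\right) \left(367 + \left(4 - 6\right)\right) = \left(- 8 \left(2 \cdot 4 + 11\right) - \frac{5}{11}\right) \left(367 - 2\right) = \left(- 8 \left(8 + 11\right) - \frac{5}{11}\right) 365 = \left(\left(-8\right) 19 - \frac{5}{11}\right) 365 = \left(-152 - \frac{5}{11}\right) 365 = \left(- \frac{1677}{11}\right) 365 = - \frac{612105}{11}$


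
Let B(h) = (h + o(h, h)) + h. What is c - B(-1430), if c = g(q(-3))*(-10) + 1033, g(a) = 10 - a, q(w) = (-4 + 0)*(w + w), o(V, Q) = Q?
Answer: 5463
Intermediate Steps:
q(w) = -8*w
c = 1173 (c = (10 - (-8)*(-3))*(-10) + 1033 = (10 - 1*24)*(-10) + 1033 = (10 - 24)*(-10) + 1033 = -14*(-10) + 1033 = 140 + 1033 = 1173)
B(h) = 3*h (B(h) = (h + h) + h = 2*h + h = 3*h)
c - B(-1430) = 1173 - 3*(-1430) = 1173 - 1*(-4290) = 1173 + 4290 = 5463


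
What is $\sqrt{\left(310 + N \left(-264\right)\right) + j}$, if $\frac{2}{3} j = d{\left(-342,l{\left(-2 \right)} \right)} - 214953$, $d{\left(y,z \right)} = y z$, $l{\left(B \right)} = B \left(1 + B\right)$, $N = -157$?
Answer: $\frac{i \sqrt{1126790}}{2} \approx 530.75 i$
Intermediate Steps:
$j = - \frac{646911}{2}$ ($j = \frac{3 \left(- 342 \left(- 2 \left(1 - 2\right)\right) - 214953\right)}{2} = \frac{3 \left(- 342 \left(\left(-2\right) \left(-1\right)\right) - 214953\right)}{2} = \frac{3 \left(\left(-342\right) 2 - 214953\right)}{2} = \frac{3 \left(-684 - 214953\right)}{2} = \frac{3}{2} \left(-215637\right) = - \frac{646911}{2} \approx -3.2346 \cdot 10^{5}$)
$\sqrt{\left(310 + N \left(-264\right)\right) + j} = \sqrt{\left(310 - -41448\right) - \frac{646911}{2}} = \sqrt{\left(310 + 41448\right) - \frac{646911}{2}} = \sqrt{41758 - \frac{646911}{2}} = \sqrt{- \frac{563395}{2}} = \frac{i \sqrt{1126790}}{2}$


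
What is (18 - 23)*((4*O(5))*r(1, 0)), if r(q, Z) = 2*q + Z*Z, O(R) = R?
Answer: -200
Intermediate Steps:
r(q, Z) = Z² + 2*q (r(q, Z) = 2*q + Z² = Z² + 2*q)
(18 - 23)*((4*O(5))*r(1, 0)) = (18 - 23)*((4*5)*(0² + 2*1)) = -100*(0 + 2) = -100*2 = -5*40 = -200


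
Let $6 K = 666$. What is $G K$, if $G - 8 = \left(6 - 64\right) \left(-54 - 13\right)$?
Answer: $432234$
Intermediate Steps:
$K = 111$ ($K = \frac{1}{6} \cdot 666 = 111$)
$G = 3894$ ($G = 8 + \left(6 - 64\right) \left(-54 - 13\right) = 8 - -3886 = 8 + 3886 = 3894$)
$G K = 3894 \cdot 111 = 432234$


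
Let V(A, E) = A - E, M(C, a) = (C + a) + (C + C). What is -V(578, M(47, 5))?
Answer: -432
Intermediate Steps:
M(C, a) = a + 3*C (M(C, a) = (C + a) + 2*C = a + 3*C)
-V(578, M(47, 5)) = -(578 - (5 + 3*47)) = -(578 - (5 + 141)) = -(578 - 1*146) = -(578 - 146) = -1*432 = -432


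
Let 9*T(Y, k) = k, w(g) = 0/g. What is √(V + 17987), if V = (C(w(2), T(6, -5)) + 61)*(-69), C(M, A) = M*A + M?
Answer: 83*√2 ≈ 117.38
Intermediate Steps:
w(g) = 0
T(Y, k) = k/9
C(M, A) = M + A*M (C(M, A) = A*M + M = M + A*M)
V = -4209 (V = (0*(1 + (⅑)*(-5)) + 61)*(-69) = (0*(1 - 5/9) + 61)*(-69) = (0*(4/9) + 61)*(-69) = (0 + 61)*(-69) = 61*(-69) = -4209)
√(V + 17987) = √(-4209 + 17987) = √13778 = 83*√2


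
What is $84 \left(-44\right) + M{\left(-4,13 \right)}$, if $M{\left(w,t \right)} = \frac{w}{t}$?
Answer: $- \frac{48052}{13} \approx -3696.3$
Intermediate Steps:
$84 \left(-44\right) + M{\left(-4,13 \right)} = 84 \left(-44\right) - \frac{4}{13} = -3696 - \frac{4}{13} = - \frac{48052}{13}$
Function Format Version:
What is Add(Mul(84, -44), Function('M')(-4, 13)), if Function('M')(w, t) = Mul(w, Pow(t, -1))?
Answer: Rational(-48052, 13) ≈ -3696.3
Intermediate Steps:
Add(Mul(84, -44), Function('M')(-4, 13)) = Add(Mul(84, -44), Mul(-4, Pow(13, -1))) = Add(-3696, Mul(-4, Rational(1, 13))) = Add(-3696, Rational(-4, 13)) = Rational(-48052, 13)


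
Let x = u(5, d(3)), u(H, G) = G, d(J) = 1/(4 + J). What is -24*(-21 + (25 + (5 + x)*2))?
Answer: -2400/7 ≈ -342.86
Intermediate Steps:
x = ⅐ (x = 1/(4 + 3) = 1/7 = ⅐ ≈ 0.14286)
-24*(-21 + (25 + (5 + x)*2)) = -24*(-21 + (25 + (5 + ⅐)*2)) = -24*(-21 + (25 + (36/7)*2)) = -24*(-21 + (25 + 72/7)) = -24*(-21 + 247/7) = -24*100/7 = -2400/7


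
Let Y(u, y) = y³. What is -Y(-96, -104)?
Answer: 1124864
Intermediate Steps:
-Y(-96, -104) = -1*(-104)³ = -1*(-1124864) = 1124864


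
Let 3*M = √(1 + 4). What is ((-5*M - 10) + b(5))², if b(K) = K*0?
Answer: 1025/9 + 100*√5/3 ≈ 188.42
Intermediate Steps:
b(K) = 0
M = √5/3 (M = √(1 + 4)/3 = √5/3 ≈ 0.74536)
((-5*M - 10) + b(5))² = ((-5*√5/3 - 10) + 0)² = ((-10 - 5*√5/3) + 0)² = (-10 - 5*√5/3)²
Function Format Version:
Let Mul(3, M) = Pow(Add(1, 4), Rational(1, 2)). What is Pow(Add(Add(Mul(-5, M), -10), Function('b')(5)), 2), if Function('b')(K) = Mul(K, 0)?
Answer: Add(Rational(1025, 9), Mul(Rational(100, 3), Pow(5, Rational(1, 2)))) ≈ 188.42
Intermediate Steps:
Function('b')(K) = 0
M = Mul(Rational(1, 3), Pow(5, Rational(1, 2))) (M = Mul(Rational(1, 3), Pow(Add(1, 4), Rational(1, 2))) = Mul(Rational(1, 3), Pow(5, Rational(1, 2))) ≈ 0.74536)
Pow(Add(Add(Mul(-5, M), -10), Function('b')(5)), 2) = Pow(Add(Add(Mul(-5, Mul(Rational(1, 3), Pow(5, Rational(1, 2)))), -10), 0), 2) = Pow(Add(Add(Mul(Rational(-5, 3), Pow(5, Rational(1, 2))), -10), 0), 2) = Pow(Add(Add(-10, Mul(Rational(-5, 3), Pow(5, Rational(1, 2)))), 0), 2) = Pow(Add(-10, Mul(Rational(-5, 3), Pow(5, Rational(1, 2)))), 2)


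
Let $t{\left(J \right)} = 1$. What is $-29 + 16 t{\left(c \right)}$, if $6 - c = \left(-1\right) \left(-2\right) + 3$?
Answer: $-13$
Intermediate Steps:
$c = 1$ ($c = 6 - \left(\left(-1\right) \left(-2\right) + 3\right) = 6 - \left(2 + 3\right) = 6 - 5 = 1$)
$-29 + 16 t{\left(c \right)} = -29 + 16 \cdot 1 = -29 + 16 = -13$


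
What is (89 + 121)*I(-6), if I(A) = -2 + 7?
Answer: 1050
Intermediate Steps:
I(A) = 5
(89 + 121)*I(-6) = (89 + 121)*5 = 210*5 = 1050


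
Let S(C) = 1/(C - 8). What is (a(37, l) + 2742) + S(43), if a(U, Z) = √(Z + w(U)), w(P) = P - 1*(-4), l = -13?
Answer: 95971/35 + 2*√7 ≈ 2747.3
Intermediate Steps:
w(P) = 4 + P (w(P) = P + 4 = 4 + P)
a(U, Z) = √(4 + U + Z) (a(U, Z) = √(Z + (4 + U)) = √(4 + U + Z))
S(C) = 1/(-8 + C)
(a(37, l) + 2742) + S(43) = (√(4 + 37 - 13) + 2742) + 1/(-8 + 43) = (√28 + 2742) + 1/35 = (2*√7 + 2742) + 1/35 = (2742 + 2*√7) + 1/35 = 95971/35 + 2*√7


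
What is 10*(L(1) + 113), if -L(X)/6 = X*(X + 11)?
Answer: 410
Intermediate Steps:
L(X) = -6*X*(11 + X) (L(X) = -6*X*(X + 11) = -6*X*(11 + X))
10*(L(1) + 113) = 10*(-6*1*(11 + 1) + 113) = 10*(-6*1*12 + 113) = 10*(-72 + 113) = 10*41 = 410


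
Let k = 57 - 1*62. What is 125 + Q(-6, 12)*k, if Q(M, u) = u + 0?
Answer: 65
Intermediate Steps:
k = -5 (k = 57 - 62 = -5)
Q(M, u) = u
125 + Q(-6, 12)*k = 125 + 12*(-5) = 125 - 60 = 65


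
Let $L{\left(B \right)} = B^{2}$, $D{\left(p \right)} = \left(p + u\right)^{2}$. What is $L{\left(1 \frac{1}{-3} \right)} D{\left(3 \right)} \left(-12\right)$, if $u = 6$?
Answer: $-108$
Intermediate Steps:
$D{\left(p \right)} = \left(6 + p\right)^{2}$ ($D{\left(p \right)} = \left(p + 6\right)^{2} = \left(6 + p\right)^{2}$)
$L{\left(1 \frac{1}{-3} \right)} D{\left(3 \right)} \left(-12\right) = \left(1 \frac{1}{-3}\right)^{2} \left(6 + 3\right)^{2} \left(-12\right) = \left(1 \left(- \frac{1}{3}\right)\right)^{2} \cdot 9^{2} \left(-12\right) = \left(- \frac{1}{3}\right)^{2} \cdot 81 \left(-12\right) = \frac{1}{9} \cdot 81 \left(-12\right) = 9 \left(-12\right) = -108$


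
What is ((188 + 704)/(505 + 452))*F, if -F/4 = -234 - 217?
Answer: 146288/87 ≈ 1681.5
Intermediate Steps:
F = 1804 (F = -4*(-234 - 217) = -4*(-451) = 1804)
((188 + 704)/(505 + 452))*F = ((188 + 704)/(505 + 452))*1804 = (892/957)*1804 = 146288/87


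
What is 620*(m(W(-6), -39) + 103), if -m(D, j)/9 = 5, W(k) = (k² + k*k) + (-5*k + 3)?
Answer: 35960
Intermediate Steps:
W(k) = 3 - 5*k + 2*k² (W(k) = (k² + k²) + (3 - 5*k) = 2*k² + (3 - 5*k) = 3 - 5*k + 2*k²)
m(D, j) = -45 (m(D, j) = -9*5 = -45)
620*(m(W(-6), -39) + 103) = 620*(-45 + 103) = 620*58 = 35960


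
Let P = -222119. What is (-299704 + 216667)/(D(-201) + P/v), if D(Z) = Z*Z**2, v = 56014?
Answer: 4651234518/454867566533 ≈ 0.010225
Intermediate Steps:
D(Z) = Z**3
(-299704 + 216667)/(D(-201) + P/v) = (-299704 + 216667)/((-201)**3 - 222119/56014) = -83037/(-8120601 - 222119*1/56014) = -83037/(-8120601 - 222119/56014) = -83037/(-454867566533/56014) = -83037*(-56014/454867566533) = 4651234518/454867566533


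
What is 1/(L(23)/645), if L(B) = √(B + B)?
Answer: 645*√46/46 ≈ 95.100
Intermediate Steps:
L(B) = √2*√B (L(B) = √(2*B) = √2*√B)
1/(L(23)/645) = 1/((√2*√23)/645) = 1/(√46*(1/645)) = 1/(√46/645) = 645*√46/46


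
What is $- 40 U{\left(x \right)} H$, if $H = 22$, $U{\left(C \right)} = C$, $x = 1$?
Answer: $-880$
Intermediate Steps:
$- 40 U{\left(x \right)} H = \left(-40\right) 1 \cdot 22 = \left(-40\right) 22 = -880$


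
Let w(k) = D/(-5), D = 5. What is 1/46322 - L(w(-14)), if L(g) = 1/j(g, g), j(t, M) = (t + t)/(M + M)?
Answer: -46321/46322 ≈ -0.99998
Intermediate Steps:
j(t, M) = t/M (j(t, M) = (2*t)/((2*M)) = (2*t)*(1/(2*M)) = t/M)
w(k) = -1 (w(k) = 5/(-5) = 5*(-⅕) = -1)
L(g) = 1 (L(g) = 1/(g/g) = 1/1 = 1)
1/46322 - L(w(-14)) = 1/46322 - 1*1 = 1/46322 - 1 = -46321/46322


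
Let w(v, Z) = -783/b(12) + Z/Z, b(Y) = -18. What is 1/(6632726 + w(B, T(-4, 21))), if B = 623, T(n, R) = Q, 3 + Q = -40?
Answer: 2/13265541 ≈ 1.5077e-7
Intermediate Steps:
Q = -43 (Q = -3 - 40 = -43)
T(n, R) = -43
w(v, Z) = 89/2 (w(v, Z) = -783/(-18) + Z/Z = -783*(-1/18) + 1 = 87/2 + 1 = 89/2)
1/(6632726 + w(B, T(-4, 21))) = 1/(6632726 + 89/2) = 1/(13265541/2) = 2/13265541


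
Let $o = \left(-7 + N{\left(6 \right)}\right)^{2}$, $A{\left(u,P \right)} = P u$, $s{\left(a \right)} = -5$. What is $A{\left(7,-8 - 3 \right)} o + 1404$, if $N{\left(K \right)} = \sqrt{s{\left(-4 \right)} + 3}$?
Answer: $-2215 + 1078 i \sqrt{2} \approx -2215.0 + 1524.5 i$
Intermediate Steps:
$N{\left(K \right)} = i \sqrt{2}$ ($N{\left(K \right)} = \sqrt{-5 + 3} = \sqrt{-2} = i \sqrt{2}$)
$o = \left(-7 + i \sqrt{2}\right)^{2} \approx 47.0 - 19.799 i$
$A{\left(7,-8 - 3 \right)} o + 1404 = \left(-8 - 3\right) 7 \left(7 - i \sqrt{2}\right)^{2} + 1404 = \left(-11\right) 7 \left(7 - i \sqrt{2}\right)^{2} + 1404 = - 77 \left(7 - i \sqrt{2}\right)^{2} + 1404 = 1404 - 77 \left(7 - i \sqrt{2}\right)^{2}$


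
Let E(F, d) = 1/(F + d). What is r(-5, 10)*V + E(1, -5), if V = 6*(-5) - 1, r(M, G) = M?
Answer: 619/4 ≈ 154.75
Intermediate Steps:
V = -31 (V = -30 - 1 = -31)
r(-5, 10)*V + E(1, -5) = -5*(-31) + 1/(1 - 5) = 155 + 1/(-4) = 155 - ¼ = 619/4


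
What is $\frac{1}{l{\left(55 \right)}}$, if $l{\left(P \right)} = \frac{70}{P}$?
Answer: $\frac{11}{14} \approx 0.78571$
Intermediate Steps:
$\frac{1}{l{\left(55 \right)}} = \frac{1}{70 \cdot \frac{1}{55}} = \frac{1}{\frac{14}{11}} = \frac{11}{14}$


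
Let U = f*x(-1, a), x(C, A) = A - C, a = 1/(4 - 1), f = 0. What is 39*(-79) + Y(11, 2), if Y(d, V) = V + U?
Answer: -3079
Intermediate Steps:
a = 1/3 ≈ 0.33333
U = 0 (U = 0*(1/3 - 1*(-1)) = 0*(1/3 + 1) = 0*(4/3) = 0)
Y(d, V) = V (Y(d, V) = V + 0 = V)
39*(-79) + Y(11, 2) = 39*(-79) + 2 = -3081 + 2 = -3079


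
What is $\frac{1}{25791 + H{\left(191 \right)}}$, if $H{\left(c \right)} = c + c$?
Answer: $\frac{1}{26173} \approx 3.8207 \cdot 10^{-5}$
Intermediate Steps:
$H{\left(c \right)} = 2 c$
$\frac{1}{25791 + H{\left(191 \right)}} = \frac{1}{25791 + 2 \cdot 191} = \frac{1}{25791 + 382} = \frac{1}{26173}$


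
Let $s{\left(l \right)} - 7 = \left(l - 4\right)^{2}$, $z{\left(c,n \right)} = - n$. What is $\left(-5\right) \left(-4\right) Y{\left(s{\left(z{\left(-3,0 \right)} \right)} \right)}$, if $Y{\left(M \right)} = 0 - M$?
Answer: $-460$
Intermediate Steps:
$s{\left(l \right)} = 7 + \left(-4 + l\right)^{2}$ ($s{\left(l \right)} = 7 + \left(l - 4\right)^{2} = 7 + \left(-4 + l\right)^{2}$)
$Y{\left(M \right)} = - M$
$\left(-5\right) \left(-4\right) Y{\left(s{\left(z{\left(-3,0 \right)} \right)} \right)} = \left(-5\right) \left(-4\right) \left(- (7 + \left(-4 - 0\right)^{2})\right) = 20 \left(- (7 + \left(-4 + 0\right)^{2})\right) = 20 \left(- (7 + \left(-4\right)^{2})\right) = 20 \left(- (7 + 16)\right) = 20 \left(\left(-1\right) 23\right) = 20 \left(-23\right) = -460$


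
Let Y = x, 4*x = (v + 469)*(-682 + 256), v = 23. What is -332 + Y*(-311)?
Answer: 16295446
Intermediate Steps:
x = -52398 (x = ((23 + 469)*(-682 + 256))/4 = (492*(-426))/4 = (1/4)*(-209592) = -52398)
Y = -52398
-332 + Y*(-311) = -332 - 52398*(-311) = -332 + 16295778 = 16295446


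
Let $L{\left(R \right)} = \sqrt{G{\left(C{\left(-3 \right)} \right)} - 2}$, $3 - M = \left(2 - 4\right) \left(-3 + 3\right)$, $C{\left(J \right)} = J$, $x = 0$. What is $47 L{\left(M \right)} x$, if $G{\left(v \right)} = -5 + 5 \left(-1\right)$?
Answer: $0$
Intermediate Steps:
$G{\left(v \right)} = -10$ ($G{\left(v \right)} = -5 - 5 = -10$)
$M = 3$ ($M = 3 - \left(2 - 4\right) \left(-3 + 3\right) = 3 - \left(-2\right) 0 = 3 - 0 = 3 + 0 = 3$)
$L{\left(R \right)} = 2 i \sqrt{3}$ ($L{\left(R \right)} = \sqrt{-10 - 2} = \sqrt{-12} = 2 i \sqrt{3}$)
$47 L{\left(M \right)} x = 47 \cdot 2 i \sqrt{3} \cdot 0 = 94 i \sqrt{3} \cdot 0 = 0$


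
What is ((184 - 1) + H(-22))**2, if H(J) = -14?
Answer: 28561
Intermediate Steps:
((184 - 1) + H(-22))**2 = ((184 - 1) - 14)**2 = (183 - 14)**2 = 169**2 = 28561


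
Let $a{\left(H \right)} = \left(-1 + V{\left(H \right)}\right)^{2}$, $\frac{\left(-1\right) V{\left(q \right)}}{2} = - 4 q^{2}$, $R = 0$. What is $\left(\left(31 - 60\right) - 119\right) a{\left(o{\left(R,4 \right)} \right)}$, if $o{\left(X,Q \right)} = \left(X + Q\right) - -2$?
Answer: $-12190612$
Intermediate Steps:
$V{\left(q \right)} = 8 q^{2}$ ($V{\left(q \right)} = - 2 \left(- 4 q^{2}\right) = 8 q^{2}$)
$o{\left(X,Q \right)} = 2 + Q + X$ ($o{\left(X,Q \right)} = \left(Q + X\right) + 2 = 2 + Q + X$)
$a{\left(H \right)} = \left(-1 + 8 H^{2}\right)^{2}$
$\left(\left(31 - 60\right) - 119\right) a{\left(o{\left(R,4 \right)} \right)} = \left(\left(31 - 60\right) - 119\right) \left(-1 + 8 \left(2 + 4 + 0\right)^{2}\right)^{2} = \left(\left(31 - 60\right) - 119\right) \left(-1 + 8 \cdot 6^{2}\right)^{2} = \left(-29 - 119\right) \left(-1 + 8 \cdot 36\right)^{2} = - 148 \left(-1 + 288\right)^{2} = - 148 \cdot 287^{2} = \left(-148\right) 82369 = -12190612$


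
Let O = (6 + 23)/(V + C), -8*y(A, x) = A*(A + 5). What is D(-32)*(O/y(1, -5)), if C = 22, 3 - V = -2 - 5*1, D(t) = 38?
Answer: -551/12 ≈ -45.917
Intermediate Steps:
y(A, x) = -A*(5 + A)/8 (y(A, x) = -A*(A + 5)/8 = -A*(5 + A)/8)
V = 10 (V = 3 - (-2 - 5*1) = 3 - (-2 - 5) = 3 - 1*(-7) = 3 + 7 = 10)
O = 29/32 (O = (6 + 23)/(10 + 22) = 29/32 ≈ 0.90625)
D(-32)*(O/y(1, -5)) = 38*(29/(32*((-⅛*1*(5 + 1))))) = 38*(29/(32*((-⅛*1*6)))) = 38*(29/(32*(-¾))) = 38*((29/32)*(-4/3)) = 38*(-29/24) = -551/12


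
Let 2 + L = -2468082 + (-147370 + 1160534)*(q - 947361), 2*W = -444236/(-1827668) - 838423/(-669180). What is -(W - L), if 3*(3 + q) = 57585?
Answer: -575066692086305167159511/611519436120 ≈ -9.4039e+11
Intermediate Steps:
q = 19192 (q = -3 + (⅓)*57585 = -3 + 19195 = 19192)
W = 457408183511/611519436120 (W = (-444236/(-1827668) - 838423/(-669180))/2 = (-444236*(-1/1827668) - 838423*(-1/669180))/2 = (111059/456917 + 838423/669180)/2 = (½)*(457408183511/305759718060) = 457408183511/611519436120 ≈ 0.74799)
L = -940389884800 (L = -2 + (-2468082 + (-147370 + 1160534)*(19192 - 947361)) = -2 + (-2468082 + 1013164*(-928169)) = -2 + (-2468082 - 940387416716) = -2 - 940389884798 = -940389884800)
-(W - L) = -(457408183511/611519436120 - 1*(-940389884800)) = -(457408183511/611519436120 + 940389884800) = -1*575066692086305167159511/611519436120 = -575066692086305167159511/611519436120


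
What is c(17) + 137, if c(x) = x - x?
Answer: 137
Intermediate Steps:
c(x) = 0
c(17) + 137 = 0 + 137 = 137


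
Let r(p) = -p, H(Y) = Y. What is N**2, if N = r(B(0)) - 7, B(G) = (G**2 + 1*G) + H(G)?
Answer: 49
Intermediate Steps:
B(G) = G**2 + 2*G (B(G) = (G**2 + 1*G) + G = (G**2 + G) + G = (G + G**2) + G = G**2 + 2*G)
N = -7 (N = -0*(2 + 0) - 7 = -0*2 - 7 = -1*0 - 7 = 0 - 7 = -7)
N**2 = (-7)**2 = 49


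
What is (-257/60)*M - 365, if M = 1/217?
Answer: -4752557/13020 ≈ -365.02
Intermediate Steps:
M = 1/217 ≈ 0.0046083
(-257/60)*M - 365 = -257/60*(1/217) - 365 = -257*1/60*(1/217) - 365 = -257/60*1/217 - 365 = -257/13020 - 365 = -4752557/13020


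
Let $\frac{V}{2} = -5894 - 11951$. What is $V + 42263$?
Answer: $6573$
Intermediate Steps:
$V = -35690$ ($V = 2 \left(-5894 - 11951\right) = 2 \left(-17845\right) = -35690$)
$V + 42263 = -35690 + 42263 = 6573$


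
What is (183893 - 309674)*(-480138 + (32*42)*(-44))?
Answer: 67830422994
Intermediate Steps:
(183893 - 309674)*(-480138 + (32*42)*(-44)) = -125781*(-480138 + 1344*(-44)) = -125781*(-480138 - 59136) = -125781*(-539274) = 67830422994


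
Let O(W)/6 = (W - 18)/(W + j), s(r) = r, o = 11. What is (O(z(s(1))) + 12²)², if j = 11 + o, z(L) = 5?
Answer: 1612900/81 ≈ 19912.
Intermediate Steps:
j = 22 (j = 11 + 11 = 22)
O(W) = 6*(-18 + W)/(22 + W) (O(W) = 6*((W - 18)/(W + 22)) = 6*((-18 + W)/(22 + W)) = 6*(-18 + W)/(22 + W))
(O(z(s(1))) + 12²)² = (6*(-18 + 5)/(22 + 5) + 12²)² = (6*(-13)/27 + 144)² = (6*(1/27)*(-13) + 144)² = (-26/9 + 144)² = (1270/9)² = 1612900/81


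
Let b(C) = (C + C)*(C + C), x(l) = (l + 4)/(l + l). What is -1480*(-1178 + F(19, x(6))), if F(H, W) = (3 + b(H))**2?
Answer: -3097093880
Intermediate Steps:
x(l) = (4 + l)/(2*l) (x(l) = (4 + l)/((2*l)) = (4 + l)*(1/(2*l)) = (4 + l)/(2*l))
b(C) = 4*C**2 (b(C) = (2*C)*(2*C) = 4*C**2)
F(H, W) = (3 + 4*H**2)**2
-1480*(-1178 + F(19, x(6))) = -1480*(-1178 + (3 + 4*19**2)**2) = -1480*(-1178 + (3 + 4*361)**2) = -1480*(-1178 + (3 + 1444)**2) = -1480*(-1178 + 1447**2) = -1480*(-1178 + 2093809) = -1480*2092631 = -3097093880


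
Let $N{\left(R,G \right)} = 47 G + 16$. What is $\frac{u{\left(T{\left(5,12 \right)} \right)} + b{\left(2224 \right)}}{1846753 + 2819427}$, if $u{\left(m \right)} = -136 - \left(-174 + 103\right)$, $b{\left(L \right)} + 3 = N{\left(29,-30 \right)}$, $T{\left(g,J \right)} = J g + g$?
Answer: $- \frac{731}{2333090} \approx -0.00031332$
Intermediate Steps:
$N{\left(R,G \right)} = 16 + 47 G$
$T{\left(g,J \right)} = g + J g$
$b{\left(L \right)} = -1397$ ($b{\left(L \right)} = -3 + \left(16 + 47 \left(-30\right)\right) = -3 + \left(16 - 1410\right) = -3 - 1394 = -1397$)
$u{\left(m \right)} = -65$ ($u{\left(m \right)} = -136 - -71 = -136 + 71 = -65$)
$\frac{u{\left(T{\left(5,12 \right)} \right)} + b{\left(2224 \right)}}{1846753 + 2819427} = \frac{-65 - 1397}{1846753 + 2819427} = - \frac{1462}{4666180} = \left(-1462\right) \frac{1}{4666180} = - \frac{731}{2333090}$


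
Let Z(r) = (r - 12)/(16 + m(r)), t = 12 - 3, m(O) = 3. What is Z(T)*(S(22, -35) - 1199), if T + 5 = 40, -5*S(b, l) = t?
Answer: -7268/5 ≈ -1453.6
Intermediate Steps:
t = 9
S(b, l) = -9/5 (S(b, l) = -⅕*9 = -9/5)
T = 35 (T = -5 + 40 = 35)
Z(r) = -12/19 + r/19 (Z(r) = (r - 12)/(16 + 3) = (-12 + r)/19 = (-12 + r)*(1/19) = -12/19 + r/19)
Z(T)*(S(22, -35) - 1199) = (-12/19 + (1/19)*35)*(-9/5 - 1199) = (-12/19 + 35/19)*(-6004/5) = (23/19)*(-6004/5) = -7268/5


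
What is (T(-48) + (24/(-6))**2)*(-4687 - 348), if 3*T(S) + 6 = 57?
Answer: -166155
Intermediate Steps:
T(S) = 17 (T(S) = -2 + (1/3)*57 = -2 + 19 = 17)
(T(-48) + (24/(-6))**2)*(-4687 - 348) = (17 + (24/(-6))**2)*(-4687 - 348) = (17 + (24*(-1/6))**2)*(-5035) = (17 + (-4)**2)*(-5035) = (17 + 16)*(-5035) = 33*(-5035) = -166155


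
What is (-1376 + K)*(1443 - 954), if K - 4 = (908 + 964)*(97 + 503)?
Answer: 548573892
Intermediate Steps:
K = 1123204 (K = 4 + (908 + 964)*(97 + 503) = 4 + 1872*600 = 4 + 1123200 = 1123204)
(-1376 + K)*(1443 - 954) = (-1376 + 1123204)*(1443 - 954) = 1121828*489 = 548573892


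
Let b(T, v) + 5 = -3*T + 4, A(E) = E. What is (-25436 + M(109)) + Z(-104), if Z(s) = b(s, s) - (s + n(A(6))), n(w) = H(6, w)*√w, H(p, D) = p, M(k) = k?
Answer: -24912 - 6*√6 ≈ -24927.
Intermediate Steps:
b(T, v) = -1 - 3*T (b(T, v) = -5 + (-3*T + 4) = -5 + (4 - 3*T) = -1 - 3*T)
n(w) = 6*√w
Z(s) = -1 - 6*√6 - 4*s (Z(s) = (-1 - 3*s) - (s + 6*√6) = (-1 - 3*s) + (-s - 6*√6) = -1 - 6*√6 - 4*s)
(-25436 + M(109)) + Z(-104) = (-25436 + 109) + (-1 - 6*√6 - 4*(-104)) = -25327 + (-1 - 6*√6 + 416) = -25327 + (415 - 6*√6) = -24912 - 6*√6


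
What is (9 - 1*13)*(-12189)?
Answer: 48756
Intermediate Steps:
(9 - 1*13)*(-12189) = (9 - 13)*(-12189) = -4*(-12189) = 48756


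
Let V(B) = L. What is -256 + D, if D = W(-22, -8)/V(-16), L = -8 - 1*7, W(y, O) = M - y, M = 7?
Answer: -3869/15 ≈ -257.93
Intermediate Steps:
W(y, O) = 7 - y
L = -15 (L = -8 - 7 = -15)
V(B) = -15
D = -29/15 (D = (7 - 1*(-22))/(-15) = (7 + 22)*(-1/15) = 29*(-1/15) = -29/15 ≈ -1.9333)
-256 + D = -256 - 29/15 = -3869/15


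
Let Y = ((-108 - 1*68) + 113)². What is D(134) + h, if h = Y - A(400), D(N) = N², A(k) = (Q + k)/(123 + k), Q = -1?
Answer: 11466376/523 ≈ 21924.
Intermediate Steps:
A(k) = (-1 + k)/(123 + k)
Y = 3969 (Y = ((-108 - 68) + 113)² = (-176 + 113)² = (-63)² = 3969)
h = 2075388/523 (h = 3969 - (-1 + 400)/(123 + 400) = 3969 - 399/523 = 2075388/523 ≈ 3968.2)
D(134) + h = 134² + 2075388/523 = 17956 + 2075388/523 = 11466376/523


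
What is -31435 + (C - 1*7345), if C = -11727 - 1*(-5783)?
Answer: -44724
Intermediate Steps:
C = -5944 (C = -11727 + 5783 = -5944)
-31435 + (C - 1*7345) = -31435 + (-5944 - 1*7345) = -31435 + (-5944 - 7345) = -31435 - 13289 = -44724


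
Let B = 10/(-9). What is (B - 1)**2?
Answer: 361/81 ≈ 4.4568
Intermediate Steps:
B = -10/9 (B = 10*(-1/9) = -10/9 ≈ -1.1111)
(B - 1)**2 = (-10/9 - 1)**2 = (-19/9)**2 = 361/81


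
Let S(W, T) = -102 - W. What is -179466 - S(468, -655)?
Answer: -178896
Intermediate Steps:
-179466 - S(468, -655) = -179466 - (-102 - 1*468) = -179466 - (-102 - 468) = -179466 - 1*(-570) = -179466 + 570 = -178896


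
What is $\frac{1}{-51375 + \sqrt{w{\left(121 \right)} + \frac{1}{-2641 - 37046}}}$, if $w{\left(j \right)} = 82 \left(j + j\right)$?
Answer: $- \frac{2038919625}{104748708185548} - \frac{\sqrt{31255450297149}}{104748708185548} \approx -1.9518 \cdot 10^{-5}$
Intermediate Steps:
$w{\left(j \right)} = 164 j$ ($w{\left(j \right)} = 82 \cdot 2 j = 164 j$)
$\frac{1}{-51375 + \sqrt{w{\left(121 \right)} + \frac{1}{-2641 - 37046}}} = \frac{1}{-51375 + \sqrt{164 \cdot 121 + \frac{1}{-2641 - 37046}}} = \frac{1}{-51375 + \sqrt{19844 + \frac{1}{-39687}}} = \frac{1}{-51375 + \sqrt{19844 - \frac{1}{39687}}} = \frac{1}{-51375 + \sqrt{\frac{787548827}{39687}}} = \frac{1}{-51375 + \frac{\sqrt{31255450297149}}{39687}}$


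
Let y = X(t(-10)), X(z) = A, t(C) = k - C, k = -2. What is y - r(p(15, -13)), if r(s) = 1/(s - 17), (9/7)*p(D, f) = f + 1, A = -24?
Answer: -1893/79 ≈ -23.962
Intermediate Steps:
t(C) = -2 - C
p(D, f) = 7/9 + 7*f/9 (p(D, f) = 7*(f + 1)/9 = 7*(1 + f)/9 = 7/9 + 7*f/9)
r(s) = 1/(-17 + s)
X(z) = -24
y = -24
y - r(p(15, -13)) = -24 - 1/(-17 + (7/9 + (7/9)*(-13))) = -24 - 1/(-17 + (7/9 - 91/9)) = -24 - 1/(-17 - 28/3) = -24 - 1/(-79/3) = -24 - 1*(-3/79) = -24 + 3/79 = -1893/79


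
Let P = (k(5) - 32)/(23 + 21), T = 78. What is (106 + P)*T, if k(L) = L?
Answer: 180843/22 ≈ 8220.1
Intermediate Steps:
P = -27/44 (P = (5 - 32)/(23 + 21) = -27/44 ≈ -0.61364)
(106 + P)*T = (106 - 27/44)*78 = (4637/44)*78 = 180843/22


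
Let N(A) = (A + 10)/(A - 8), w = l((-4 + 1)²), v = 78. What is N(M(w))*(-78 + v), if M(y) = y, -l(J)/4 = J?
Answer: 0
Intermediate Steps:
l(J) = -4*J
w = -36 (w = -4*(-4 + 1)² = -4*(-3)² = -4*9 = -36)
N(A) = (10 + A)/(-8 + A)
N(M(w))*(-78 + v) = ((10 - 36)/(-8 - 36))*(-78 + 78) = (-26/(-44))*0 = -1/44*(-26)*0 = (13/22)*0 = 0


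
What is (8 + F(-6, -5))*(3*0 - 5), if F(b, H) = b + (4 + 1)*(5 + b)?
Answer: 15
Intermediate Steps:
F(b, H) = 25 + 6*b (F(b, H) = b + 5*(5 + b) = b + (25 + 5*b) = 25 + 6*b)
(8 + F(-6, -5))*(3*0 - 5) = (8 + (25 + 6*(-6)))*(3*0 - 5) = (8 + (25 - 36))*(0 - 5) = (8 - 11)*(-5) = -3*(-5) = 15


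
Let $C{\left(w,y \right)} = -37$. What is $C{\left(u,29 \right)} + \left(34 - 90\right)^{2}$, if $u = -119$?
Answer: $3099$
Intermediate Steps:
$C{\left(u,29 \right)} + \left(34 - 90\right)^{2} = -37 + \left(34 - 90\right)^{2} = -37 + \left(-56\right)^{2} = -37 + 3136 = 3099$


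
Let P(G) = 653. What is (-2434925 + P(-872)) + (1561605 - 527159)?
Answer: -1399826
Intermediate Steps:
(-2434925 + P(-872)) + (1561605 - 527159) = (-2434925 + 653) + (1561605 - 527159) = -2434272 + 1034446 = -1399826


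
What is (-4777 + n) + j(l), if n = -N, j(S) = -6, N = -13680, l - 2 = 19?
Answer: 8897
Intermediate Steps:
l = 21 (l = 2 + 19 = 21)
n = 13680 (n = -1*(-13680) = 13680)
(-4777 + n) + j(l) = (-4777 + 13680) - 6 = 8903 - 6 = 8897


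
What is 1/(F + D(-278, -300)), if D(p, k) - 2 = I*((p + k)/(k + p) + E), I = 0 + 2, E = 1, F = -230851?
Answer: -1/230845 ≈ -4.3319e-6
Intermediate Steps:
I = 2
D(p, k) = 6 (D(p, k) = 2 + 2*((p + k)/(k + p) + 1) = 2 + 2*((k + p)/(k + p) + 1) = 2 + 2*(1 + 1) = 2 + 2*2 = 2 + 4 = 6)
1/(F + D(-278, -300)) = 1/(-230851 + 6) = 1/(-230845) = -1/230845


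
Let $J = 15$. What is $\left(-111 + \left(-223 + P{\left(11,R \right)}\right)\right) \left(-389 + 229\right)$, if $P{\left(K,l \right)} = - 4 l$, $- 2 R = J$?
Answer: $48640$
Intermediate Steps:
$R = - \frac{15}{2}$ ($R = \left(- \frac{1}{2}\right) 15 = - \frac{15}{2} \approx -7.5$)
$\left(-111 + \left(-223 + P{\left(11,R \right)}\right)\right) \left(-389 + 229\right) = \left(-111 - 193\right) \left(-389 + 229\right) = \left(-111 + \left(-223 + 30\right)\right) \left(-160\right) = \left(-111 - 193\right) \left(-160\right) = \left(-304\right) \left(-160\right) = 48640$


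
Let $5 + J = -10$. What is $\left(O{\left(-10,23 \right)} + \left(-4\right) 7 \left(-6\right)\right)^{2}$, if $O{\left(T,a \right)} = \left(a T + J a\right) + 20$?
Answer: $149769$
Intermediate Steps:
$J = -15$ ($J = -5 - 10 = -15$)
$O{\left(T,a \right)} = 20 - 15 a + T a$ ($O{\left(T,a \right)} = \left(a T - 15 a\right) + 20 = \left(T a - 15 a\right) + 20 = \left(- 15 a + T a\right) + 20 = 20 - 15 a + T a$)
$\left(O{\left(-10,23 \right)} + \left(-4\right) 7 \left(-6\right)\right)^{2} = \left(\left(20 - 345 - 230\right) + \left(-4\right) 7 \left(-6\right)\right)^{2} = \left(\left(20 - 345 - 230\right) - -168\right)^{2} = \left(-555 + 168\right)^{2} = \left(-387\right)^{2} = 149769$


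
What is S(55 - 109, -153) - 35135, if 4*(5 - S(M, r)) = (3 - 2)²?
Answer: -140521/4 ≈ -35130.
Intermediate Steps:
S(M, r) = 19/4 (S(M, r) = 5 - (3 - 2)²/4 = 5 - ¼*1² = 5 - ¼*1 = 5 - ¼ = 19/4)
S(55 - 109, -153) - 35135 = 19/4 - 35135 = -140521/4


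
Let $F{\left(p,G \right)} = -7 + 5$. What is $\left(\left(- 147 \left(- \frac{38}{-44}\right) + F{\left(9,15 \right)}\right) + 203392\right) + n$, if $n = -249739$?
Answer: $- \frac{1022471}{22} \approx -46476.0$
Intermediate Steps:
$F{\left(p,G \right)} = -2$
$\left(\left(- 147 \left(- \frac{38}{-44}\right) + F{\left(9,15 \right)}\right) + 203392\right) + n = \left(\left(- 147 \left(- \frac{38}{-44}\right) - 2\right) + 203392\right) - 249739 = \left(\left(- 147 \left(\left(-38\right) \left(- \frac{1}{44}\right)\right) - 2\right) + 203392\right) - 249739 = \left(\left(\left(-147\right) \frac{19}{22} - 2\right) + 203392\right) - 249739 = \left(\left(- \frac{2793}{22} - 2\right) + 203392\right) - 249739 = \left(- \frac{2837}{22} + 203392\right) - 249739 = \frac{4471787}{22} - 249739 = - \frac{1022471}{22}$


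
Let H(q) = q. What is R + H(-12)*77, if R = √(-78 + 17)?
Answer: -924 + I*√61 ≈ -924.0 + 7.8102*I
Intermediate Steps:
R = I*√61 (R = √(-61) = I*√61 ≈ 7.8102*I)
R + H(-12)*77 = I*√61 - 12*77 = I*√61 - 924 = -924 + I*√61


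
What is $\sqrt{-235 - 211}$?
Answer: $i \sqrt{446} \approx 21.119 i$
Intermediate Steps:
$\sqrt{-235 - 211} = \sqrt{-446} = i \sqrt{446}$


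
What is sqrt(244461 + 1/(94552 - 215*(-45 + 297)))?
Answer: sqrt(99611647222849)/20186 ≈ 494.43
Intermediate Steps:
sqrt(244461 + 1/(94552 - 215*(-45 + 297))) = sqrt(244461 + 1/(94552 - 215*252)) = sqrt(244461 + 1/(94552 - 54180)) = sqrt(244461 + 1/40372) = sqrt(9869379493/40372) = sqrt(99611647222849)/20186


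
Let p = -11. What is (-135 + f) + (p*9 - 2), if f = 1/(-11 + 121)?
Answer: -25959/110 ≈ -235.99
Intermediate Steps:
f = 1/110 ≈ 0.0090909
(-135 + f) + (p*9 - 2) = (-135 + 1/110) + (-11*9 - 2) = -14849/110 + (-99 - 2) = -14849/110 - 101 = -25959/110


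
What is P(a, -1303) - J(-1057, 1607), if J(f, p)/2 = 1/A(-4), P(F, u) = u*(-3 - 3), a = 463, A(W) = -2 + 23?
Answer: 164176/21 ≈ 7817.9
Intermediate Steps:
A(W) = 21
P(F, u) = -6*u (P(F, u) = u*(-6) = -6*u)
J(f, p) = 2/21
P(a, -1303) - J(-1057, 1607) = -6*(-1303) - 1*2/21 = 7818 - 2/21 = 164176/21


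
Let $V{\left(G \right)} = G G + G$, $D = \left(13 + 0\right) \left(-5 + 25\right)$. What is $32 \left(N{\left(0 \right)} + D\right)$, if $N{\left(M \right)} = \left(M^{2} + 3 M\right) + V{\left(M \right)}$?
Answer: $8320$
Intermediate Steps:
$D = 260$ ($D = 13 \cdot 20 = 260$)
$V{\left(G \right)} = G + G^{2}$ ($V{\left(G \right)} = G^{2} + G = G + G^{2}$)
$N{\left(M \right)} = M^{2} + 3 M + M \left(1 + M\right)$ ($N{\left(M \right)} = \left(M^{2} + 3 M\right) + M \left(1 + M\right) = M^{2} + 3 M + M \left(1 + M\right)$)
$32 \left(N{\left(0 \right)} + D\right) = 32 \left(2 \cdot 0 \left(2 + 0\right) + 260\right) = 32 \left(2 \cdot 0 \cdot 2 + 260\right) = 32 \left(0 + 260\right) = 32 \cdot 260 = 8320$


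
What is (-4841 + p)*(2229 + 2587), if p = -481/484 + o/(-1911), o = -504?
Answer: -36678855348/1573 ≈ -2.3318e+7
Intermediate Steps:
p = -32155/44044 (p = -481/484 - 504/(-1911) = -481*1/484 - 504*(-1/1911) = -481/484 + 24/91 = -32155/44044 ≈ -0.73007)
(-4841 + p)*(2229 + 2587) = (-4841 - 32155/44044)*(2229 + 2587) = -213249159/44044*4816 = -36678855348/1573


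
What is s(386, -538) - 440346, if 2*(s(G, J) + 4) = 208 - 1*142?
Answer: -440317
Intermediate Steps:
s(G, J) = 29 (s(G, J) = -4 + (208 - 1*142)/2 = -4 + (208 - 142)/2 = -4 + (1/2)*66 = -4 + 33 = 29)
s(386, -538) - 440346 = 29 - 440346 = -440317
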